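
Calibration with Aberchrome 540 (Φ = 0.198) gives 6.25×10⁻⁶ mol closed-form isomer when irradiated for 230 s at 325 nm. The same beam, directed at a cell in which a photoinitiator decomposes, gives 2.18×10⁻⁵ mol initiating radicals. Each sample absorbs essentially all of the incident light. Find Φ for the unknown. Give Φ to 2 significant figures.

Photons absorbed by the actinometer: 6.25×10⁻⁶ / 0.198 = 3.157×10⁻⁵ mol.
Φ(unknown) = 2.18×10⁻⁵ / 3.157×10⁻⁵ = 0.69.

Φ = 0.69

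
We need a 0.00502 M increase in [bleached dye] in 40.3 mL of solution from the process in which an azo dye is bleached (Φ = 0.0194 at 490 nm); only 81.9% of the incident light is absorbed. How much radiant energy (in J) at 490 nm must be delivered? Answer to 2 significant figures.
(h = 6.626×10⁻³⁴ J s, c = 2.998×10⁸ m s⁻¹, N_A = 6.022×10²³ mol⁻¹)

Product: (0.00502 M)(0.0403 L) = 2.023×10⁻⁴ mol.
Photons that must be absorbed: 2.023×10⁻⁴ / 0.0194 = 0.01043 mol.
Incident photons needed: 0.01043 / 0.819 = 0.01274 mol.
Photon energy: hc/λ = 4.054×10⁻¹⁹ J; per mole, 2.441×10⁵ J mol⁻¹.
Energy required: 0.01274 × 2.441×10⁵ = 3100 J.

3100 J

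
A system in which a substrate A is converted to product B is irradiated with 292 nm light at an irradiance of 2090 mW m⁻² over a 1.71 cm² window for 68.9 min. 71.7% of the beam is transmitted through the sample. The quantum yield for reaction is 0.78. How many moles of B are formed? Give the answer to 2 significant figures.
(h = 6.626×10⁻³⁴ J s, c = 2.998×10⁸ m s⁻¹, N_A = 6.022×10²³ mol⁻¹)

8.0×10⁻⁷ mol

Photon energy at 292 nm: hc/λ = (6.626×10⁻³⁴)(2.998×10⁸)/(292×10⁻⁹) = 6.803×10⁻¹⁹ J.
Energy delivered: (2090 mW m⁻²)(1.71×10⁻⁴ m²)(4134 s) = 1.477 J.
Photons incident: 1.477 / 6.803×10⁻¹⁹ = 2.171×10¹⁸, i.e. 2.171×10¹⁸/6.022×10²³ = 3.605×10⁻⁶ mol.
Fraction absorbed: 1 − 71.7/100 = 0.2830.
Photons absorbed: 0.2830 × 3.605×10⁻⁶ = 1.020×10⁻⁶ mol.
Product: Φ × n_abs = 0.78 × 1.020×10⁻⁶ = 7.956×10⁻⁷ mol.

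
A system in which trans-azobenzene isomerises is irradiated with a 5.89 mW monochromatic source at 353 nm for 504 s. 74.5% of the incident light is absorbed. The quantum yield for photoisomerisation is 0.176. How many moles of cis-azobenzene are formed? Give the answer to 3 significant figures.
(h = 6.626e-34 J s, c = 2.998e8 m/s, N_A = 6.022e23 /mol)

Photon energy at 353 nm: hc/λ = (6.626e-34)(2.998e8)/(353e-9) = 5.627e-19 J.
Energy delivered: (5.89 mW)(504 s) = 2.969 J.
Photons incident: 2.969 / 5.627e-19 = 5.276e18, i.e. 5.276e18/6.022e23 = 8.761e-6 mol.
Photons absorbed: 0.745 × 8.761e-6 = 6.527e-6 mol.
Product: Φ × n_abs = 0.176 × 6.527e-6 = 1.149e-6 mol.

1.15e-6 mol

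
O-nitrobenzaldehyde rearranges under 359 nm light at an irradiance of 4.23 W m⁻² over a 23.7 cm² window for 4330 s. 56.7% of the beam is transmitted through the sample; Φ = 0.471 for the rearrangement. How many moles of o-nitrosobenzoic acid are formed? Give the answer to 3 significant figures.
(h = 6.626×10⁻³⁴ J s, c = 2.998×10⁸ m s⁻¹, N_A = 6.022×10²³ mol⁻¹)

2.66×10⁻⁵ mol

Photon energy at 359 nm: hc/λ = (6.626×10⁻³⁴)(2.998×10⁸)/(359×10⁻⁹) = 5.533×10⁻¹⁹ J.
Energy delivered: (4.23 W m⁻²)(23.7×10⁻⁴ m²)(4330 s) = 43.41 J.
Photons incident: 43.41 / 5.533×10⁻¹⁹ = 7.846×10¹⁹, i.e. 7.846×10¹⁹/6.022×10²³ = 1.303×10⁻⁴ mol.
Fraction absorbed: 1 − 56.7/100 = 0.4330.
Photons absorbed: 0.4330 × 1.303×10⁻⁴ = 5.642×10⁻⁵ mol.
Product: Φ × n_abs = 0.471 × 5.642×10⁻⁵ = 2.657×10⁻⁵ mol.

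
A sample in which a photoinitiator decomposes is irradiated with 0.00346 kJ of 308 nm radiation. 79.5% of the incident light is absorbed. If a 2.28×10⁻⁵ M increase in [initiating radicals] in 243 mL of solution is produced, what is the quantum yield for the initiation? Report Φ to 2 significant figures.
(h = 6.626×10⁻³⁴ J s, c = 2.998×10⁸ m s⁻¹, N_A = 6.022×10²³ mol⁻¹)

Product: (2.28×10⁻⁵ M)(0.243 L) = 5.540×10⁻⁶ mol.
Photon energy at 308 nm: hc/λ = (6.626×10⁻³⁴)(2.998×10⁸)/(308×10⁻⁹) = 6.450×10⁻¹⁹ J.
Incident energy: 0.00346 kJ = 3.46 J.
Photons incident: 3.46 / 6.450×10⁻¹⁹ = 5.364×10¹⁸, i.e. 5.364×10¹⁸/6.022×10²³ = 8.907×10⁻⁶ mol.
Photons absorbed: 0.795 × 8.907×10⁻⁶ = 7.081×10⁻⁶ mol.
Φ = 5.540×10⁻⁶ mol / 7.081×10⁻⁶ mol photons = 0.78.

Φ = 0.78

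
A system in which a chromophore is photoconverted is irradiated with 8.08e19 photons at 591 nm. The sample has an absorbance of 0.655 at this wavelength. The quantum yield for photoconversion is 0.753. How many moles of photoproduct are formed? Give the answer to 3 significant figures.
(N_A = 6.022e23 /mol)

Moles of photons: 8.08e19 / 6.022e23 = 1.342e-4 mol.
Fraction absorbed: 1 − 10^(−0.655) = 0.7787.
Photons absorbed: 0.7787 × 1.342e-4 = 1.045e-4 mol.
Product: Φ × n_abs = 0.753 × 1.045e-4 = 7.869e-5 mol.

7.87e-5 mol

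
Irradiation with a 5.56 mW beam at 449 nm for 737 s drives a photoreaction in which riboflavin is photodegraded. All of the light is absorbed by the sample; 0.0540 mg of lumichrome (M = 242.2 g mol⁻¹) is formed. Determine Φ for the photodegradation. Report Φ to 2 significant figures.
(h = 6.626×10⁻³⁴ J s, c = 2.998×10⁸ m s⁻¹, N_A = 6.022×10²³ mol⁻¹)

Φ = 0.014

Product: 0.0540 mg / 242.2 g mol⁻¹ = 2.230×10⁻⁷ mol.
Photon energy at 449 nm: hc/λ = (6.626×10⁻³⁴)(2.998×10⁸)/(449×10⁻⁹) = 4.424×10⁻¹⁹ J.
Energy delivered: (5.56 mW)(737 s) = 4.098 J.
Photons incident: 4.098 / 4.424×10⁻¹⁹ = 9.263×10¹⁸, i.e. 9.263×10¹⁸/6.022×10²³ = 1.538×10⁻⁵ mol.
Φ = 2.230×10⁻⁷ mol / 1.538×10⁻⁵ mol photons = 0.014.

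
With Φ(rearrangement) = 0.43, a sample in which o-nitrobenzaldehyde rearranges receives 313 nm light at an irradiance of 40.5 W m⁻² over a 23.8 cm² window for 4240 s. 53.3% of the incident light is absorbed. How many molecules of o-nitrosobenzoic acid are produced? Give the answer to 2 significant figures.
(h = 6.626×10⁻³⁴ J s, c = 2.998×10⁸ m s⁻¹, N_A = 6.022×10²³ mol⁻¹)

1.5×10²⁰ molecules

Photon energy at 313 nm: hc/λ = (6.626×10⁻³⁴)(2.998×10⁸)/(313×10⁻⁹) = 6.347×10⁻¹⁹ J.
Energy delivered: (40.5 W m⁻²)(23.8×10⁻⁴ m²)(4240 s) = 408.7 J.
Photons incident: 408.7 / 6.347×10⁻¹⁹ = 6.439×10²⁰, i.e. 6.439×10²⁰/6.022×10²³ = 0.001069 mol.
Photons absorbed: 0.533 × 0.001069 = 5.698×10⁻⁴ mol.
Product: Φ × n_abs = 0.43 × 5.698×10⁻⁴ = 2.450×10⁻⁴ mol.
As a count: 2.450×10⁻⁴ × 6.022×10²³ = 1.5×10²⁰.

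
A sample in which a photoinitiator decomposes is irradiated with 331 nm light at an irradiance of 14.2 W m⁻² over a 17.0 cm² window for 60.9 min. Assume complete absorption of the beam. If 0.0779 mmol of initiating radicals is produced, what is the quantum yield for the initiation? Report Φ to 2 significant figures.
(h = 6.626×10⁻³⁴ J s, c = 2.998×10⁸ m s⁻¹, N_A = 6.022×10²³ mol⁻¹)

Φ = 0.32

Product: 0.0779 mmol = 7.79×10⁻⁵ mol.
Photon energy at 331 nm: hc/λ = (6.626×10⁻³⁴)(2.998×10⁸)/(331×10⁻⁹) = 6.001×10⁻¹⁹ J.
Energy delivered: (14.2 W m⁻²)(17.0×10⁻⁴ m²)(3654 s) = 88.21 J.
Photons incident: 88.21 / 6.001×10⁻¹⁹ = 1.470×10²⁰, i.e. 1.470×10²⁰/6.022×10²³ = 2.441×10⁻⁴ mol.
Φ = 7.79×10⁻⁵ mol / 2.441×10⁻⁴ mol photons = 0.32.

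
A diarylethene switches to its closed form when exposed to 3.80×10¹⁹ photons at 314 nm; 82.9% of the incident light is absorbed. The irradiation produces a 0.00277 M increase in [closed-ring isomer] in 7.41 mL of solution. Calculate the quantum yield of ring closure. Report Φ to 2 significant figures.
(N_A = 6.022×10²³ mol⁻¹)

Product: (0.00277 M)(0.00741 L) = 2.053×10⁻⁵ mol.
Moles of photons: 3.80×10¹⁹ / 6.022×10²³ = 6.310×10⁻⁵ mol.
Photons absorbed: 0.829 × 6.310×10⁻⁵ = 5.231×10⁻⁵ mol.
Φ = 2.053×10⁻⁵ mol / 5.231×10⁻⁵ mol photons = 0.39.

Φ = 0.39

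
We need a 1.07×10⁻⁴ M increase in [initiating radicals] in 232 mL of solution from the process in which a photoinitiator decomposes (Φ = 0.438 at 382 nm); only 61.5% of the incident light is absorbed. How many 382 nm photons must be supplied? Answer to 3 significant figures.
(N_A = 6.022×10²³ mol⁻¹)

Product: (1.07×10⁻⁴ M)(0.232 L) = 2.482×10⁻⁵ mol.
Photons that must be absorbed: 2.482×10⁻⁵ / 0.438 = 5.667×10⁻⁵ mol.
Incident photons needed: 5.667×10⁻⁵ / 0.615 = 9.215×10⁻⁵ mol.
Photon count: 9.215×10⁻⁵ × 6.022×10²³ = 5.55×10¹⁹.

5.55×10¹⁹ photons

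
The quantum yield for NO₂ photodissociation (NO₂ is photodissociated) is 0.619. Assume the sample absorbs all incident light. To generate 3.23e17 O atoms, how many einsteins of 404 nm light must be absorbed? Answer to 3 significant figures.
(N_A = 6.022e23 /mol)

Product: 3.23e17 / 6.022e23 = 5.364e-7 mol.
Photons that must be absorbed: 5.364e-7 / 0.619 = 8.666e-7 mol.

8.67e-7 einstein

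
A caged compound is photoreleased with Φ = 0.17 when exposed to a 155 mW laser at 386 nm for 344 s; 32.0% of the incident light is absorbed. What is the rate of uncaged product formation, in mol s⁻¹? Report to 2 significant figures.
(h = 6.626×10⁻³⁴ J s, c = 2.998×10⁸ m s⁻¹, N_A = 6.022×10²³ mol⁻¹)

Photon energy at 386 nm: hc/λ = (6.626×10⁻³⁴)(2.998×10⁸)/(386×10⁻⁹) = 5.146×10⁻¹⁹ J.
Energy delivered: (155 mW)(344 s) = 53.32 J.
Photons incident: 53.32 / 5.146×10⁻¹⁹ = 1.036×10²⁰, i.e. 1.036×10²⁰/6.022×10²³ = 1.720×10⁻⁴ mol.
Photons absorbed: 0.320 × 1.720×10⁻⁴ = 5.504×10⁻⁵ mol.
Product formed: 0.17 × 5.504×10⁻⁵ = 9.357×10⁻⁶ mol.
Rate: 9.357×10⁻⁶ / 344 s = 2.7×10⁻⁸ mol s⁻¹.

2.7×10⁻⁸ mol s⁻¹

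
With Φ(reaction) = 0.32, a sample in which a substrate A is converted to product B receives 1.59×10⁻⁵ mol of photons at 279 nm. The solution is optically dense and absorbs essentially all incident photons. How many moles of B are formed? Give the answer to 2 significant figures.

Product: Φ × n_abs = 0.32 × 1.59×10⁻⁵ = 5.088×10⁻⁶ mol.

5.1×10⁻⁶ mol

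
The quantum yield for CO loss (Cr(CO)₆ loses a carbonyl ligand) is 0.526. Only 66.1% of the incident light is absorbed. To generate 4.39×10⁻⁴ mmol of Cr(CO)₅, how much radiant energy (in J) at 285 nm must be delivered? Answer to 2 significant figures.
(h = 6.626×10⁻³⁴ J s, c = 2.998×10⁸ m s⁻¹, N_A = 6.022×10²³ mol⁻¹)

Product: 4.39×10⁻⁴ mmol = 4.39×10⁻⁷ mol.
Photons that must be absorbed: 4.39×10⁻⁷ / 0.526 = 8.346×10⁻⁷ mol.
Incident photons needed: 8.346×10⁻⁷ / 0.661 = 1.263×10⁻⁶ mol.
Photon energy: hc/λ = 6.970×10⁻¹⁹ J; per mole, 4.197×10⁵ J mol⁻¹.
Energy required: 1.263×10⁻⁶ × 4.197×10⁵ = 0.53 J.

0.53 J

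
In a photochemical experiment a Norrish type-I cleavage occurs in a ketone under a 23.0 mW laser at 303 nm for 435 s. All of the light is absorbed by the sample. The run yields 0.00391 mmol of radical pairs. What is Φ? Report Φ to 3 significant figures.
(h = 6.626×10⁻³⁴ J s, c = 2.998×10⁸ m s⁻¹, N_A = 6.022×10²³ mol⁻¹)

Product: 0.00391 mmol = 3.91×10⁻⁶ mol.
Photon energy at 303 nm: hc/λ = (6.626×10⁻³⁴)(2.998×10⁸)/(303×10⁻⁹) = 6.556×10⁻¹⁹ J.
Energy delivered: (23.0 mW)(435 s) = 10.00 J.
Photons incident: 10.00 / 6.556×10⁻¹⁹ = 1.525×10¹⁹, i.e. 1.525×10¹⁹/6.022×10²³ = 2.532×10⁻⁵ mol.
Φ = 3.91×10⁻⁶ mol / 2.532×10⁻⁵ mol photons = 0.154.

Φ = 0.154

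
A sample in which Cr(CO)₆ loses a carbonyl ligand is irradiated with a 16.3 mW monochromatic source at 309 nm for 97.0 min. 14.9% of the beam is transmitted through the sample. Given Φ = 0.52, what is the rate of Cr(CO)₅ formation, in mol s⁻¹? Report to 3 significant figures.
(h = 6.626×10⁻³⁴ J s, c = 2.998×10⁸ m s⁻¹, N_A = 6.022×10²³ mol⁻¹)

1.86×10⁻⁸ mol s⁻¹

Photon energy at 309 nm: hc/λ = (6.626×10⁻³⁴)(2.998×10⁸)/(309×10⁻⁹) = 6.429×10⁻¹⁹ J.
Energy delivered: (16.3 mW)(5820 s) = 94.87 J.
Photons incident: 94.87 / 6.429×10⁻¹⁹ = 1.476×10²⁰, i.e. 1.476×10²⁰/6.022×10²³ = 2.451×10⁻⁴ mol.
Fraction absorbed: 1 − 14.9/100 = 0.8510.
Photons absorbed: 0.8510 × 2.451×10⁻⁴ = 2.086×10⁻⁴ mol.
Product formed: 0.52 × 2.086×10⁻⁴ = 1.085×10⁻⁴ mol.
Rate: 1.085×10⁻⁴ / 5820 s = 1.86×10⁻⁸ mol s⁻¹.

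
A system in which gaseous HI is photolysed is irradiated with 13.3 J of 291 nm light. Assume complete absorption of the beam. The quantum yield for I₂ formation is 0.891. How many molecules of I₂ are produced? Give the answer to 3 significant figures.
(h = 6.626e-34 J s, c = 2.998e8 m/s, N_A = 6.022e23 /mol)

1.74e19 molecules

Photon energy at 291 nm: hc/λ = (6.626e-34)(2.998e8)/(291e-9) = 6.826e-19 J.
Photons incident: 13.3 / 6.826e-19 = 1.948e19, i.e. 1.948e19/6.022e23 = 3.235e-5 mol.
Product: Φ × n_abs = 0.891 × 3.235e-5 = 2.882e-5 mol.
As a count: 2.882e-5 × 6.022e23 = 1.74e19.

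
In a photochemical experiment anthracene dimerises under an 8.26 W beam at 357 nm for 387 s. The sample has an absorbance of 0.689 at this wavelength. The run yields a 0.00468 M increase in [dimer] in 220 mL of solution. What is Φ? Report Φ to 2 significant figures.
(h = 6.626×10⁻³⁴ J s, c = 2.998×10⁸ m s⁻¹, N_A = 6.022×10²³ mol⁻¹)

Φ = 0.14

Product: (0.00468 M)(0.22 L) = 0.001030 mol.
Photon energy at 357 nm: hc/λ = (6.626×10⁻³⁴)(2.998×10⁸)/(357×10⁻⁹) = 5.564×10⁻¹⁹ J.
Energy delivered: (8.26 W)(387 s) = 3197 J.
Photons incident: 3197 / 5.564×10⁻¹⁹ = 5.746×10²¹, i.e. 5.746×10²¹/6.022×10²³ = 0.009542 mol.
Fraction absorbed: 1 − 10^(−0.689) = 0.7954.
Photons absorbed: 0.7954 × 0.009542 = 0.007590 mol.
Φ = 0.001030 mol / 0.007590 mol photons = 0.14.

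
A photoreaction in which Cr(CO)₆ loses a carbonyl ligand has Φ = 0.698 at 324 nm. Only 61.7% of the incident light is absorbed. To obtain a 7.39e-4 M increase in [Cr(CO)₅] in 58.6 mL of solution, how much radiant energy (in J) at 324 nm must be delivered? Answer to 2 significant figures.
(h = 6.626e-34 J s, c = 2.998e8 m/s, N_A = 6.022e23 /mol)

Product: (7.39e-4 M)(0.0586 L) = 4.331e-5 mol.
Photons that must be absorbed: 4.331e-5 / 0.698 = 6.205e-5 mol.
Incident photons needed: 6.205e-5 / 0.617 = 1.006e-4 mol.
Photon energy: hc/λ = 6.131e-19 J; per mole, 3.692e5 J mol⁻¹.
Energy required: 1.006e-4 × 3.692e5 = 37 J.

37 J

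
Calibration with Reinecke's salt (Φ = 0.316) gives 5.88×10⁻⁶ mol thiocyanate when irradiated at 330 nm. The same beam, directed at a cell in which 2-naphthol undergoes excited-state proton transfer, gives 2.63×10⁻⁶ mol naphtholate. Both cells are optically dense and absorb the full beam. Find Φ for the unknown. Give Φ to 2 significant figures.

Photons absorbed by the actinometer: 5.88×10⁻⁶ / 0.316 = 1.861×10⁻⁵ mol.
Φ(unknown) = 2.63×10⁻⁶ / 1.861×10⁻⁵ = 0.14.

Φ = 0.14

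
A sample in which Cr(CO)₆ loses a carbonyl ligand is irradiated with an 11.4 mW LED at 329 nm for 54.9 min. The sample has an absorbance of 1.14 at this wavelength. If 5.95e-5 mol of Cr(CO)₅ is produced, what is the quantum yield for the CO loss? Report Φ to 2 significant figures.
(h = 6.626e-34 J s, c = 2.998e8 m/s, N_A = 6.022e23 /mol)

Photon energy at 329 nm: hc/λ = (6.626e-34)(2.998e8)/(329e-9) = 6.038e-19 J.
Energy delivered: (11.4 mW)(3294 s) = 37.55 J.
Photons incident: 37.55 / 6.038e-19 = 6.219e19, i.e. 6.219e19/6.022e23 = 1.033e-4 mol.
Fraction absorbed: 1 − 10^(−1.14) = 0.9276.
Photons absorbed: 0.9276 × 1.033e-4 = 9.582e-5 mol.
Φ = 5.95e-5 mol / 9.582e-5 mol photons = 0.62.

Φ = 0.62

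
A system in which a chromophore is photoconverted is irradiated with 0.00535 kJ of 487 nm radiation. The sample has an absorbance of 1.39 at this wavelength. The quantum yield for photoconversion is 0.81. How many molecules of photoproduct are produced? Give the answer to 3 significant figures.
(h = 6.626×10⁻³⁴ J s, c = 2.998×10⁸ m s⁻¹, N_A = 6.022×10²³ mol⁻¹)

Photon energy at 487 nm: hc/λ = (6.626×10⁻³⁴)(2.998×10⁸)/(487×10⁻⁹) = 4.079×10⁻¹⁹ J.
Incident energy: 0.00535 kJ = 5.35 J.
Photons incident: 5.35 / 4.079×10⁻¹⁹ = 1.312×10¹⁹, i.e. 1.312×10¹⁹/6.022×10²³ = 2.179×10⁻⁵ mol.
Fraction absorbed: 1 − 10^(−1.39) = 0.9593.
Photons absorbed: 0.9593 × 2.179×10⁻⁵ = 2.090×10⁻⁵ mol.
Product: Φ × n_abs = 0.81 × 2.090×10⁻⁵ = 1.693×10⁻⁵ mol.
As a count: 1.693×10⁻⁵ × 6.022×10²³ = 1.02×10¹⁹.

1.02×10¹⁹ molecules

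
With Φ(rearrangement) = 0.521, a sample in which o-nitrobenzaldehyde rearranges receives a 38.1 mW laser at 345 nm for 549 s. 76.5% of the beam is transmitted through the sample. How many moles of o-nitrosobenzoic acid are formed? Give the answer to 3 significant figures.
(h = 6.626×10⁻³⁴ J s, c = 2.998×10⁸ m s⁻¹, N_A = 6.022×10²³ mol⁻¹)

7.39×10⁻⁶ mol

Photon energy at 345 nm: hc/λ = (6.626×10⁻³⁴)(2.998×10⁸)/(345×10⁻⁹) = 5.758×10⁻¹⁹ J.
Energy delivered: (38.1 mW)(549 s) = 20.92 J.
Photons incident: 20.92 / 5.758×10⁻¹⁹ = 3.633×10¹⁹, i.e. 3.633×10¹⁹/6.022×10²³ = 6.033×10⁻⁵ mol.
Fraction absorbed: 1 − 76.5/100 = 0.2350.
Photons absorbed: 0.2350 × 6.033×10⁻⁵ = 1.418×10⁻⁵ mol.
Product: Φ × n_abs = 0.521 × 1.418×10⁻⁵ = 7.388×10⁻⁶ mol.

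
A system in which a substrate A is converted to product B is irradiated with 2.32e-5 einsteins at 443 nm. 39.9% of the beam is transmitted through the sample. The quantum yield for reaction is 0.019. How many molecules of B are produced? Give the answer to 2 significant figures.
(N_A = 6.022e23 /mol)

1.6e17 molecules

Fraction absorbed: 1 − 39.9/100 = 0.6010.
Photons absorbed: 0.6010 × 2.32e-5 = 1.394e-5 mol.
Product: Φ × n_abs = 0.019 × 1.394e-5 = 2.649e-7 mol.
As a count: 2.649e-7 × 6.022e23 = 1.6e17.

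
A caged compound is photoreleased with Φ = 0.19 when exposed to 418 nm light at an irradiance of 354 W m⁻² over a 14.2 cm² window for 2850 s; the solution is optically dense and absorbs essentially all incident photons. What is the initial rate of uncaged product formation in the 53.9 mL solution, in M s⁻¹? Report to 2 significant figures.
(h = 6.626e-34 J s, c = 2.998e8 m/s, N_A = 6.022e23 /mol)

Photon energy at 418 nm: hc/λ = (6.626e-34)(2.998e8)/(418e-9) = 4.752e-19 J.
Energy delivered: (354 W m⁻²)(14.2e-4 m²)(2850 s) = 1433 J.
Photons incident: 1433 / 4.752e-19 = 3.016e21, i.e. 3.016e21/6.022e23 = 0.005008 mol.
Product formed: 0.19 × 0.005008 = 9.515e-4 mol.
Rate: 9.515e-4 mol / (2850 s × 0.0539 L) = 6.2e-6 M s⁻¹.

6.2e-6 M s⁻¹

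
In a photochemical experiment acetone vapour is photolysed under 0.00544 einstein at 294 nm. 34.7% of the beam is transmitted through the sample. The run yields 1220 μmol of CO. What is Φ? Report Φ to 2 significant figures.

Φ = 0.34

Product: 1220 μmol = 0.00122 mol.
Fraction absorbed: 1 − 34.7/100 = 0.6530.
Photons absorbed: 0.6530 × 0.00544 = 0.003552 mol.
Φ = 0.00122 mol / 0.003552 mol photons = 0.34.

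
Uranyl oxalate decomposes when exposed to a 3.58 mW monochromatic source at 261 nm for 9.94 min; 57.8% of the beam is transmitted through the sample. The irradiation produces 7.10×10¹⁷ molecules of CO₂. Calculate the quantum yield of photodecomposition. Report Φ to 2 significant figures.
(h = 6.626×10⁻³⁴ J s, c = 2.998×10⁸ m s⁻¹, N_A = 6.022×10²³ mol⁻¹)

Product: 7.10×10¹⁷ / 6.022×10²³ = 1.179×10⁻⁶ mol.
Photon energy at 261 nm: hc/λ = (6.626×10⁻³⁴)(2.998×10⁸)/(261×10⁻⁹) = 7.611×10⁻¹⁹ J.
Energy delivered: (3.58 mW)(596.4 s) = 2.135 J.
Photons incident: 2.135 / 7.611×10⁻¹⁹ = 2.805×10¹⁸, i.e. 2.805×10¹⁸/6.022×10²³ = 4.658×10⁻⁶ mol.
Fraction absorbed: 1 − 57.8/100 = 0.4220.
Photons absorbed: 0.4220 × 4.658×10⁻⁶ = 1.966×10⁻⁶ mol.
Φ = 1.179×10⁻⁶ mol / 1.966×10⁻⁶ mol photons = 0.60.

Φ = 0.60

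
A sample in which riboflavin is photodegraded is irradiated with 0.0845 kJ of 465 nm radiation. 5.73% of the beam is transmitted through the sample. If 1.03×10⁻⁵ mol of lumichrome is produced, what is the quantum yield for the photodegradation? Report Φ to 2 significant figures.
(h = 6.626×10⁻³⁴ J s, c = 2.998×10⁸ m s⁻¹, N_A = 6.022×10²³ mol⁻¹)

Φ = 0.033

Photon energy at 465 nm: hc/λ = (6.626×10⁻³⁴)(2.998×10⁸)/(465×10⁻⁹) = 4.272×10⁻¹⁹ J.
Incident energy: 0.0845 kJ = 84.5 J.
Photons incident: 84.5 / 4.272×10⁻¹⁹ = 1.978×10²⁰, i.e. 1.978×10²⁰/6.022×10²³ = 3.285×10⁻⁴ mol.
Fraction absorbed: 1 − 5.73/100 = 0.9427.
Photons absorbed: 0.9427 × 3.285×10⁻⁴ = 3.097×10⁻⁴ mol.
Φ = 1.03×10⁻⁵ mol / 3.097×10⁻⁴ mol photons = 0.033.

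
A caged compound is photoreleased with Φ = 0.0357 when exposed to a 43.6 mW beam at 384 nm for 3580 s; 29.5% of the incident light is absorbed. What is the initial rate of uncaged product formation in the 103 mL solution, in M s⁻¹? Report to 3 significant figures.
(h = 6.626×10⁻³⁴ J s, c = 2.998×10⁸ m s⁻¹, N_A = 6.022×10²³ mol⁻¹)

1.43×10⁻⁸ M s⁻¹

Photon energy at 384 nm: hc/λ = (6.626×10⁻³⁴)(2.998×10⁸)/(384×10⁻⁹) = 5.173×10⁻¹⁹ J.
Energy delivered: (43.6 mW)(3580 s) = 156.1 J.
Photons incident: 156.1 / 5.173×10⁻¹⁹ = 3.018×10²⁰, i.e. 3.018×10²⁰/6.022×10²³ = 5.012×10⁻⁴ mol.
Photons absorbed: 0.295 × 5.012×10⁻⁴ = 1.479×10⁻⁴ mol.
Product formed: 0.0357 × 1.479×10⁻⁴ = 5.280×10⁻⁶ mol.
Rate: 5.280×10⁻⁶ mol / (3580 s × 0.103 L) = 1.43×10⁻⁸ M s⁻¹.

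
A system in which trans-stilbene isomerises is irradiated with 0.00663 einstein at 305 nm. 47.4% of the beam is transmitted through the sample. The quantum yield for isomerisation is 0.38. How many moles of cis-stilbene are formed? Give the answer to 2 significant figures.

Fraction absorbed: 1 − 47.4/100 = 0.5260.
Photons absorbed: 0.5260 × 0.00663 = 0.003487 mol.
Product: Φ × n_abs = 0.38 × 0.003487 = 0.001325 mol.

0.0013 mol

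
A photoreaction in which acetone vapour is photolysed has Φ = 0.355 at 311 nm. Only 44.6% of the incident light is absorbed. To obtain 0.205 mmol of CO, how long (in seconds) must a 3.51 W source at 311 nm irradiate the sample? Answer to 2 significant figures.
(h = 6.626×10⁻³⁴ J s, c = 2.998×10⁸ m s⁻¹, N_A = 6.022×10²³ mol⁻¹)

t ≈ 140 s

Product: 0.205 mmol = 2.05×10⁻⁴ mol.
Photons that must be absorbed: 2.05×10⁻⁴ / 0.355 = 5.775×10⁻⁴ mol.
Incident photons needed: 5.775×10⁻⁴ / 0.446 = 0.001295 mol.
Photon energy: hc/λ = 6.387×10⁻¹⁹ J; per mole, 3.846×10⁵ J mol⁻¹.
Energy required: 0.001295 × 3.846×10⁵ = 498.1 J.
Time: 498.1 J / 3.51 W = 140 s.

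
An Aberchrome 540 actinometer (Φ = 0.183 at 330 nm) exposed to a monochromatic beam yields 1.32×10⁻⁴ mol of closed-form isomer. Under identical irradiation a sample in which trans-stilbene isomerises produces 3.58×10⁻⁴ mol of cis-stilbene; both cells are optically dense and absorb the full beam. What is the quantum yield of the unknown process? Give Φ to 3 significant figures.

Photons absorbed by the actinometer: 1.32×10⁻⁴ / 0.183 = 7.213×10⁻⁴ mol.
Φ(unknown) = 3.58×10⁻⁴ / 7.213×10⁻⁴ = 0.496.

Φ = 0.496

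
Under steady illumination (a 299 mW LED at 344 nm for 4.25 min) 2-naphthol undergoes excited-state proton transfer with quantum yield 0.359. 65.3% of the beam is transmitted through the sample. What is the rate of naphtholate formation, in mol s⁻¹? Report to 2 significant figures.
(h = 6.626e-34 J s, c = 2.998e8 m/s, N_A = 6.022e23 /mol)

Photon energy at 344 nm: hc/λ = (6.626e-34)(2.998e8)/(344e-9) = 5.775e-19 J.
Energy delivered: (299 mW)(255 s) = 76.24 J.
Photons incident: 76.24 / 5.775e-19 = 1.320e20, i.e. 1.320e20/6.022e23 = 2.192e-4 mol.
Fraction absorbed: 1 − 65.3/100 = 0.3470.
Photons absorbed: 0.3470 × 2.192e-4 = 7.606e-5 mol.
Product formed: 0.359 × 7.606e-5 = 2.731e-5 mol.
Rate: 2.731e-5 / 255 s = 1.1e-7 mol s⁻¹.

1.1e-7 mol s⁻¹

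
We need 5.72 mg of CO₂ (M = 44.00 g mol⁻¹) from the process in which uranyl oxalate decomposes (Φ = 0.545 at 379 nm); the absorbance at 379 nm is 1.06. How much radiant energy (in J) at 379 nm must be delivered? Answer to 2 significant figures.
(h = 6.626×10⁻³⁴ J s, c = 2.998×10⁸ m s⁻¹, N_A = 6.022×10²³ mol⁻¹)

82 J

Product: 5.72 mg / 44.00 g mol⁻¹ = 1.300×10⁻⁴ mol.
Photons that must be absorbed: 1.300×10⁻⁴ / 0.545 = 2.385×10⁻⁴ mol.
Fraction absorbed: 1 − 10^(−1.06) = 0.9129.
Incident photons needed: 2.385×10⁻⁴ / 0.9129 = 2.613×10⁻⁴ mol.
Photon energy: hc/λ = 5.241×10⁻¹⁹ J; per mole, 3.156×10⁵ J mol⁻¹.
Energy required: 2.613×10⁻⁴ × 3.156×10⁵ = 82 J.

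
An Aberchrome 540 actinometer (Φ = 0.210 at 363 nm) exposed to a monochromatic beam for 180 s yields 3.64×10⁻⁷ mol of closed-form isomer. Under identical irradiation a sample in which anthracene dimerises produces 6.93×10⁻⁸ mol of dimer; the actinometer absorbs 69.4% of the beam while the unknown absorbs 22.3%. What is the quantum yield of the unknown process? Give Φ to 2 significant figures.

Photons absorbed by the actinometer: 3.64×10⁻⁷ / 0.210 = 1.733×10⁻⁶ mol.
Incident flux: 1.733×10⁻⁶ / 0.694 = 2.497×10⁻⁶ einstein.
Absorbed by unknown: 0.223 × 2.497×10⁻⁶ = 5.568×10⁻⁷ mol.
Φ(unknown) = 6.93×10⁻⁸ / 5.568×10⁻⁷ = 0.12.

Φ = 0.12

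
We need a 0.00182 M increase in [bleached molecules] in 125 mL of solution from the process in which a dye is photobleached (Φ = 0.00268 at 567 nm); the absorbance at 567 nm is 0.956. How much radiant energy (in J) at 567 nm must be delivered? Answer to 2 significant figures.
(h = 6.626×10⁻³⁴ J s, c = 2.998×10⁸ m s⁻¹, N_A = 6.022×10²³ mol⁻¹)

Product: (0.00182 M)(0.125 L) = 2.275×10⁻⁴ mol.
Photons that must be absorbed: 2.275×10⁻⁴ / 0.00268 = 0.08489 mol.
Fraction absorbed: 1 − 10^(−0.956) = 0.8893.
Incident photons needed: 0.08489 / 0.8893 = 0.09546 mol.
Photon energy: hc/λ = 3.503×10⁻¹⁹ J; per mole, 2.110×10⁵ J mol⁻¹.
Energy required: 0.09546 × 2.110×10⁵ = 2.0×10⁴ J.

2.0×10⁴ J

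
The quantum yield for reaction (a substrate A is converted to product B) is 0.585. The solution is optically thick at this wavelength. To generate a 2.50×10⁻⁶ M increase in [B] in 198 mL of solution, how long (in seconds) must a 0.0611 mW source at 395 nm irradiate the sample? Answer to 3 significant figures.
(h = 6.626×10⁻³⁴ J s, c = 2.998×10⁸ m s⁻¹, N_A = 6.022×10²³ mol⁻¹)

t ≈ 4190 s

Product: (2.50×10⁻⁶ M)(0.198 L) = 4.950×10⁻⁷ mol.
Photons that must be absorbed: 4.950×10⁻⁷ / 0.585 = 8.462×10⁻⁷ mol.
Photon energy: hc/λ = 5.029×10⁻¹⁹ J; per mole, 3.028×10⁵ J mol⁻¹.
Energy required: 8.462×10⁻⁷ × 3.028×10⁵ = 0.2562 J.
Time: 0.2562 J / 6.11e-05 W = 4190 s.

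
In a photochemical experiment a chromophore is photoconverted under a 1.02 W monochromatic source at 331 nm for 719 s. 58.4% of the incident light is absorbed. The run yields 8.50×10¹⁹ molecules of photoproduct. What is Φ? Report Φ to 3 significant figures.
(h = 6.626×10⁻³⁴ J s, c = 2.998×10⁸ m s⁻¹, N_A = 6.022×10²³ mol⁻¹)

Φ = 0.119

Product: 8.50×10¹⁹ / 6.022×10²³ = 1.411×10⁻⁴ mol.
Photon energy at 331 nm: hc/λ = (6.626×10⁻³⁴)(2.998×10⁸)/(331×10⁻⁹) = 6.001×10⁻¹⁹ J.
Energy delivered: (1.02 W)(719 s) = 733.4 J.
Photons incident: 733.4 / 6.001×10⁻¹⁹ = 1.222×10²¹, i.e. 1.222×10²¹/6.022×10²³ = 0.002029 mol.
Photons absorbed: 0.584 × 0.002029 = 0.001185 mol.
Φ = 1.411×10⁻⁴ mol / 0.001185 mol photons = 0.119.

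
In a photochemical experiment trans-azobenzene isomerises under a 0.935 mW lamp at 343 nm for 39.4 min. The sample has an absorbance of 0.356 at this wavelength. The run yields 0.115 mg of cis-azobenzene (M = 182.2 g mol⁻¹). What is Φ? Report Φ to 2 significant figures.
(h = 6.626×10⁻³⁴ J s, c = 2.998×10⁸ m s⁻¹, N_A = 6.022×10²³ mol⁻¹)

Φ = 0.18

Product: 0.115 mg / 182.2 g mol⁻¹ = 6.312×10⁻⁷ mol.
Photon energy at 343 nm: hc/λ = (6.626×10⁻³⁴)(2.998×10⁸)/(343×10⁻⁹) = 5.791×10⁻¹⁹ J.
Energy delivered: (0.935 mW)(2364 s) = 2.210 J.
Photons incident: 2.210 / 5.791×10⁻¹⁹ = 3.816×10¹⁸, i.e. 3.816×10¹⁸/6.022×10²³ = 6.337×10⁻⁶ mol.
Fraction absorbed: 1 − 10^(−0.356) = 0.5594.
Photons absorbed: 0.5594 × 6.337×10⁻⁶ = 3.545×10⁻⁶ mol.
Φ = 6.312×10⁻⁷ mol / 3.545×10⁻⁶ mol photons = 0.18.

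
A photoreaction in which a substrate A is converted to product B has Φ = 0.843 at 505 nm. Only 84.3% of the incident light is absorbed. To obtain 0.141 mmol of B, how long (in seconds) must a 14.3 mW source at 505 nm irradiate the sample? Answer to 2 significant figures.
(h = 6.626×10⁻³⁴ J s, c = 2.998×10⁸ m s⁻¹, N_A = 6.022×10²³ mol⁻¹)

Product: 0.141 mmol = 1.41×10⁻⁴ mol.
Photons that must be absorbed: 1.41×10⁻⁴ / 0.843 = 1.673×10⁻⁴ mol.
Incident photons needed: 1.673×10⁻⁴ / 0.843 = 1.985×10⁻⁴ mol.
Photon energy: hc/λ = 3.934×10⁻¹⁹ J; per mole, 2.369×10⁵ J mol⁻¹.
Energy required: 1.985×10⁻⁴ × 2.369×10⁵ = 47.02 J.
Time: 47.02 J / 0.0143 W = 3300 s.

t ≈ 3300 s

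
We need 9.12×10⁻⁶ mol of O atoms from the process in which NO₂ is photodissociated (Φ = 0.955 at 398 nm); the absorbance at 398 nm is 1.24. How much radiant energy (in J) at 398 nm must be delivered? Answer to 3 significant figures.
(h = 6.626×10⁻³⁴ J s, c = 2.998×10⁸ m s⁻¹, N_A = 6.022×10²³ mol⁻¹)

3.05 J

Photons that must be absorbed: 9.12×10⁻⁶ / 0.955 = 9.550×10⁻⁶ mol.
Fraction absorbed: 1 − 10^(−1.24) = 0.9425.
Incident photons needed: 9.550×10⁻⁶ / 0.9425 = 1.013×10⁻⁵ mol.
Photon energy: hc/λ = 4.991×10⁻¹⁹ J; per mole, 3.006×10⁵ J mol⁻¹.
Energy required: 1.013×10⁻⁵ × 3.006×10⁵ = 3.05 J.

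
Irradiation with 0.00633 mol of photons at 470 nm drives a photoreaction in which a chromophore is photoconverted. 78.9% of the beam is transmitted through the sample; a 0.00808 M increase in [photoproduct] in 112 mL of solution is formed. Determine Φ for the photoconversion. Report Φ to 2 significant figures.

Φ = 0.68

Product: (0.00808 M)(0.112 L) = 9.050e-4 mol.
Fraction absorbed: 1 − 78.9/100 = 0.2110.
Photons absorbed: 0.2110 × 0.00633 = 0.001336 mol.
Φ = 9.050e-4 mol / 0.001336 mol photons = 0.68.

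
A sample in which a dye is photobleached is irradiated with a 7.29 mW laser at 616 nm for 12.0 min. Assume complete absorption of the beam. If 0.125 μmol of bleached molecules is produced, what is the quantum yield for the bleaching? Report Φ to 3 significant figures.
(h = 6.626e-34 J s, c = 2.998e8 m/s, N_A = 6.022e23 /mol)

Product: 0.125 μmol = 1.25e-7 mol.
Photon energy at 616 nm: hc/λ = (6.626e-34)(2.998e8)/(616e-9) = 3.225e-19 J.
Energy delivered: (7.29 mW)(720 s) = 5.249 J.
Photons incident: 5.249 / 3.225e-19 = 1.628e19, i.e. 1.628e19/6.022e23 = 2.703e-5 mol.
Φ = 1.25e-7 mol / 2.703e-5 mol photons = 0.00462.

Φ = 0.00462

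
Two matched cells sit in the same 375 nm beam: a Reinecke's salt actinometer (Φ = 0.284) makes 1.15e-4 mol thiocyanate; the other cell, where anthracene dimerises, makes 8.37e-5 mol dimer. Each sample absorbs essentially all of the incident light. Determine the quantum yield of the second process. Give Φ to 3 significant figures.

Photons absorbed by the actinometer: 1.15e-4 / 0.284 = 4.049e-4 mol.
Φ(unknown) = 8.37e-5 / 4.049e-4 = 0.207.

Φ = 0.207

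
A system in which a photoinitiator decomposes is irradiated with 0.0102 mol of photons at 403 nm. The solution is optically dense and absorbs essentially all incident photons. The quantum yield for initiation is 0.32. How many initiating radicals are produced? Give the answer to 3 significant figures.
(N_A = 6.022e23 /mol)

1.97e21 initiating radicals

Product: Φ × n_abs = 0.32 × 0.0102 = 0.003264 mol.
As a count: 0.003264 × 6.022e23 = 1.97e21.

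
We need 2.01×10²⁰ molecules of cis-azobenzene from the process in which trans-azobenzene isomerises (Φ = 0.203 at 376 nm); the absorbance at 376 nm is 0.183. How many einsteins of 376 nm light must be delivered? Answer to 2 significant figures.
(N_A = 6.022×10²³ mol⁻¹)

Product: 2.01×10²⁰ / 6.022×10²³ = 3.338×10⁻⁴ mol.
Photons that must be absorbed: 3.338×10⁻⁴ / 0.203 = 0.001644 mol.
Fraction absorbed: 1 − 10^(−0.183) = 0.3439.
Incident photons needed: 0.001644 / 0.3439 = 0.004780 mol.

0.0048 einstein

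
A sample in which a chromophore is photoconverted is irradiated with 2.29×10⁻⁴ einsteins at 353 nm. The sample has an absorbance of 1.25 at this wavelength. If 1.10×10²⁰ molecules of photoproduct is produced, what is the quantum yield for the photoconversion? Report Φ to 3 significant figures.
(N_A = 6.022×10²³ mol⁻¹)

Φ = 0.845

Product: 1.10×10²⁰ / 6.022×10²³ = 1.827×10⁻⁴ mol.
Fraction absorbed: 1 − 10^(−1.25) = 0.9438.
Photons absorbed: 0.9438 × 2.29×10⁻⁴ = 2.161×10⁻⁴ mol.
Φ = 1.827×10⁻⁴ mol / 2.161×10⁻⁴ mol photons = 0.845.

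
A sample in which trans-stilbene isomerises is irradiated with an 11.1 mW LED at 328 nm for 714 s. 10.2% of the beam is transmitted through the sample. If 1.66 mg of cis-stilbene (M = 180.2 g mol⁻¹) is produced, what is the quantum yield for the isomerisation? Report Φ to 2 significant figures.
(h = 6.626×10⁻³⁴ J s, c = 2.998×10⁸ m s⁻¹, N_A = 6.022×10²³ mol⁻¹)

Product: 1.66 mg / 180.2 g mol⁻¹ = 9.212×10⁻⁶ mol.
Photon energy at 328 nm: hc/λ = (6.626×10⁻³⁴)(2.998×10⁸)/(328×10⁻⁹) = 6.056×10⁻¹⁹ J.
Energy delivered: (11.1 mW)(714 s) = 7.925 J.
Photons incident: 7.925 / 6.056×10⁻¹⁹ = 1.309×10¹⁹, i.e. 1.309×10¹⁹/6.022×10²³ = 2.174×10⁻⁵ mol.
Fraction absorbed: 1 − 10.2/100 = 0.8980.
Photons absorbed: 0.8980 × 2.174×10⁻⁵ = 1.952×10⁻⁵ mol.
Φ = 9.212×10⁻⁶ mol / 1.952×10⁻⁵ mol photons = 0.47.

Φ = 0.47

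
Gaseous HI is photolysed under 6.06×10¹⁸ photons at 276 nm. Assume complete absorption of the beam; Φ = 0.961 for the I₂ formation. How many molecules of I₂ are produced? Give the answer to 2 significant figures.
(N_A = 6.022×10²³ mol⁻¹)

5.8×10¹⁸ molecules

Moles of photons: 6.06×10¹⁸ / 6.022×10²³ = 1.006×10⁻⁵ mol.
Product: Φ × n_abs = 0.961 × 1.006×10⁻⁵ = 9.668×10⁻⁶ mol.
As a count: 9.668×10⁻⁶ × 6.022×10²³ = 5.8×10¹⁸.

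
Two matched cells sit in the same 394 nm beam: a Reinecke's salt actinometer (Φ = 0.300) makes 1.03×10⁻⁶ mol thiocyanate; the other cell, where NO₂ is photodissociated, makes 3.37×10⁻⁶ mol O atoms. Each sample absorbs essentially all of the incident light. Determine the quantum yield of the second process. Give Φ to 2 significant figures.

Photons absorbed by the actinometer: 1.03×10⁻⁶ / 0.300 = 3.433×10⁻⁶ mol.
Φ(unknown) = 3.37×10⁻⁶ / 3.433×10⁻⁶ = 0.98.

Φ = 0.98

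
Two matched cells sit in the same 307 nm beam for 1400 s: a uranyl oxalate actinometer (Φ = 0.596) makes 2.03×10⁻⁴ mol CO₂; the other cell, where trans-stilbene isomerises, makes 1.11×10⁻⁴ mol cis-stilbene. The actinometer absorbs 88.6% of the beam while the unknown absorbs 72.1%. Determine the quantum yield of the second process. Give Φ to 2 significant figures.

Φ = 0.40

Photons absorbed by the actinometer: 2.03×10⁻⁴ / 0.596 = 3.406×10⁻⁴ mol.
Incident flux: 3.406×10⁻⁴ / 0.886 = 3.844×10⁻⁴ einstein.
Absorbed by unknown: 0.721 × 3.844×10⁻⁴ = 2.772×10⁻⁴ mol.
Φ(unknown) = 1.11×10⁻⁴ / 2.772×10⁻⁴ = 0.40.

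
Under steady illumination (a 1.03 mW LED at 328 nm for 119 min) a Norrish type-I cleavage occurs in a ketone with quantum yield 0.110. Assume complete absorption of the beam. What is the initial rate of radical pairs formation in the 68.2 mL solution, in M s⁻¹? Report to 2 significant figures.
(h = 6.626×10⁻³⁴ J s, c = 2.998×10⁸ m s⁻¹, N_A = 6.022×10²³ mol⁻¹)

Photon energy at 328 nm: hc/λ = (6.626×10⁻³⁴)(2.998×10⁸)/(328×10⁻⁹) = 6.056×10⁻¹⁹ J.
Energy delivered: (1.03 mW)(7140 s) = 7.354 J.
Photons incident: 7.354 / 6.056×10⁻¹⁹ = 1.214×10¹⁹, i.e. 1.214×10¹⁹/6.022×10²³ = 2.016×10⁻⁵ mol.
Product formed: 0.110 × 2.016×10⁻⁵ = 2.218×10⁻⁶ mol.
Rate: 2.218×10⁻⁶ mol / (7140 s × 0.0682 L) = 4.6×10⁻⁹ M s⁻¹.

4.6×10⁻⁹ M s⁻¹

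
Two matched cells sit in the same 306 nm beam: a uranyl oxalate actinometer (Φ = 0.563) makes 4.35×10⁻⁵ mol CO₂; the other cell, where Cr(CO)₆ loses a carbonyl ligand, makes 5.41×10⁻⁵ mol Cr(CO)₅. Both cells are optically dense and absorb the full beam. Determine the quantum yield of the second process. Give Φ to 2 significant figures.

Φ = 0.70

Photons absorbed by the actinometer: 4.35×10⁻⁵ / 0.563 = 7.726×10⁻⁵ mol.
Φ(unknown) = 5.41×10⁻⁵ / 7.726×10⁻⁵ = 0.70.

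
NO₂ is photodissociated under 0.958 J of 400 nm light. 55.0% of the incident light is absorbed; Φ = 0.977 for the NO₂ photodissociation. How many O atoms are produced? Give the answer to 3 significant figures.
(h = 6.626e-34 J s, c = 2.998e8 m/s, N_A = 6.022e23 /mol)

1.04e18 atoms

Photon energy at 400 nm: hc/λ = (6.626e-34)(2.998e8)/(400e-9) = 4.966e-19 J.
Photons incident: 0.958 / 4.966e-19 = 1.929e18, i.e. 1.929e18/6.022e23 = 3.203e-6 mol.
Photons absorbed: 0.550 × 3.203e-6 = 1.762e-6 mol.
Product: Φ × n_abs = 0.977 × 1.762e-6 = 1.721e-6 mol.
As a count: 1.721e-6 × 6.022e23 = 1.04e18.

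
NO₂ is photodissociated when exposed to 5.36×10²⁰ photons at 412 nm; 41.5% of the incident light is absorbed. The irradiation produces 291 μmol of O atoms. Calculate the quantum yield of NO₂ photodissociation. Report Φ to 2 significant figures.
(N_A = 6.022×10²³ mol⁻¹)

Φ = 0.79

Product: 291 μmol = 2.91×10⁻⁴ mol.
Moles of photons: 5.36×10²⁰ / 6.022×10²³ = 8.901×10⁻⁴ mol.
Photons absorbed: 0.415 × 8.901×10⁻⁴ = 3.694×10⁻⁴ mol.
Φ = 2.91×10⁻⁴ mol / 3.694×10⁻⁴ mol photons = 0.79.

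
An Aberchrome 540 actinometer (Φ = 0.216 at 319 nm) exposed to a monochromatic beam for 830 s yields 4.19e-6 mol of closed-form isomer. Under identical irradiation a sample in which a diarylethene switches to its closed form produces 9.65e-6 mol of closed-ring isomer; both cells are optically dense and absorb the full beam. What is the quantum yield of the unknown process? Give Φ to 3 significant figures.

Φ = 0.497

Photons absorbed by the actinometer: 4.19e-6 / 0.216 = 1.940e-5 mol.
Φ(unknown) = 9.65e-6 / 1.940e-5 = 0.497.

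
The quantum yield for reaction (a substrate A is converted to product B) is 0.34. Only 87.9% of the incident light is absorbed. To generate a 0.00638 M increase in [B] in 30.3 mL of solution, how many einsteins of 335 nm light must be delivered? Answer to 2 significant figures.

Product: (0.00638 M)(0.0303 L) = 1.933×10⁻⁴ mol.
Photons that must be absorbed: 1.933×10⁻⁴ / 0.34 = 5.685×10⁻⁴ mol.
Incident photons needed: 5.685×10⁻⁴ / 0.879 = 6.468×10⁻⁴ mol.

6.5×10⁻⁴ einstein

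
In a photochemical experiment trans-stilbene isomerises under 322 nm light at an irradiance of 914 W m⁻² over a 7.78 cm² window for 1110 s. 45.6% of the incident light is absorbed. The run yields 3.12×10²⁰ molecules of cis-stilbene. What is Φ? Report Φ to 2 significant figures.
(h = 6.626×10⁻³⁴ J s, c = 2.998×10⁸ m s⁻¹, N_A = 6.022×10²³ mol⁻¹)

Φ = 0.53

Product: 3.12×10²⁰ / 6.022×10²³ = 5.181×10⁻⁴ mol.
Photon energy at 322 nm: hc/λ = (6.626×10⁻³⁴)(2.998×10⁸)/(322×10⁻⁹) = 6.169×10⁻¹⁹ J.
Energy delivered: (914 W m⁻²)(7.78×10⁻⁴ m²)(1110 s) = 789.3 J.
Photons incident: 789.3 / 6.169×10⁻¹⁹ = 1.279×10²¹, i.e. 1.279×10²¹/6.022×10²³ = 0.002124 mol.
Photons absorbed: 0.456 × 0.002124 = 9.685×10⁻⁴ mol.
Φ = 5.181×10⁻⁴ mol / 9.685×10⁻⁴ mol photons = 0.53.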